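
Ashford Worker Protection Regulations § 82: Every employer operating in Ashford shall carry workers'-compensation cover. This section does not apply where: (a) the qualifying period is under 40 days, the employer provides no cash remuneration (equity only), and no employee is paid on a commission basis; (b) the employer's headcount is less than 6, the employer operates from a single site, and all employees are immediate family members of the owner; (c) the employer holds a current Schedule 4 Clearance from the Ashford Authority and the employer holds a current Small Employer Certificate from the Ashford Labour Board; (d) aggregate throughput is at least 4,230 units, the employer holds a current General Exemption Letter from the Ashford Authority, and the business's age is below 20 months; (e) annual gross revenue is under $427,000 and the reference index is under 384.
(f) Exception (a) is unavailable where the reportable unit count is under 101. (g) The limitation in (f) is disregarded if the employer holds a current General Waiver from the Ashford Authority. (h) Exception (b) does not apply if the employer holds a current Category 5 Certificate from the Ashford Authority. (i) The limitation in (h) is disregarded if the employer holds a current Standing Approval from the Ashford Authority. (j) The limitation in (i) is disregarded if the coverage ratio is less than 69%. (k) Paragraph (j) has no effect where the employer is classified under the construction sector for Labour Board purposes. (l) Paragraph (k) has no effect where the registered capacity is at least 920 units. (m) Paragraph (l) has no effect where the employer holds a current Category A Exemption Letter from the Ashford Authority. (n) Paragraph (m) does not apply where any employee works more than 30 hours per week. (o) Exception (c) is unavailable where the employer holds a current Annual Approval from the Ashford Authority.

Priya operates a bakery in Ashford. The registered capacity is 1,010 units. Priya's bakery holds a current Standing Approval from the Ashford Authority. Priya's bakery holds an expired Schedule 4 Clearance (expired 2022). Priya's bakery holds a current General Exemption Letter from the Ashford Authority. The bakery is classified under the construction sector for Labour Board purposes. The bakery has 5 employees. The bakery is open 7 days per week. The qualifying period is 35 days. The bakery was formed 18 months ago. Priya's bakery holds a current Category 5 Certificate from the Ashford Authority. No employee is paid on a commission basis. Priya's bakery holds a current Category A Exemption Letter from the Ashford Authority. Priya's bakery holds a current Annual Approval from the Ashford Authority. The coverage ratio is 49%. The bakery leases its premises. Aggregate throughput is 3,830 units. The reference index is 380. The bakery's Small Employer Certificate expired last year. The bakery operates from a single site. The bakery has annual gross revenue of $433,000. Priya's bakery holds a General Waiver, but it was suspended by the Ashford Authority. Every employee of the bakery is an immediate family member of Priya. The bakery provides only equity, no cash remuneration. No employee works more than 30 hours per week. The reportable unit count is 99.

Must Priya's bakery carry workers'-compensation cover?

Exception (a): the qualifying period is 35 days, under the 40 days limit; remuneration is equity-only; no employee is paid on commission — every condition holds. But: (f) operates against (a): the reportable unit count is 99, under the 101 limit. (g), which would lift (f), is not engaged — the General Waiver is not current. Exception (a) does not apply.
All of (b)'s requirements are met (the employer's headcount is 5, less than the 6 limit; the employer operates from a single site; every employee is an immediate family member). Under paragraphs (h)–(n): (h) applies (a current Category 5 Certificate is held), but is displaced by (i): (i) operates — a current Standing Approval is held. (j) would limit (i) — the coverage ratio is 49%, less than the 69% limit — but (k) sets (j) aside: (k) operates — the bakery is classified under the construction sector. (l) operates (the registered capacity is 1,010 units, meeting the 920 units threshold), but is set aside by (m): (m) is engaged — a current Category A Exemption Letter is held. (n) is not triggered (no employee exceeds 30 hours/week), so (m) stands. So (b) applies.
Exception (c) fails — there is no Schedule 4 Clearance in force.
Exception (d) requires that aggregate throughput is at least 4,230 units; but aggregate throughput is 3,830 units, short of 4,230 units, so (d) is unavailable.
Exception (e) fails — annual gross revenue is $433,000, not under $427,000.

No — exception (b) applies; Priya's bakery is not required to carry workers'-compensation cover.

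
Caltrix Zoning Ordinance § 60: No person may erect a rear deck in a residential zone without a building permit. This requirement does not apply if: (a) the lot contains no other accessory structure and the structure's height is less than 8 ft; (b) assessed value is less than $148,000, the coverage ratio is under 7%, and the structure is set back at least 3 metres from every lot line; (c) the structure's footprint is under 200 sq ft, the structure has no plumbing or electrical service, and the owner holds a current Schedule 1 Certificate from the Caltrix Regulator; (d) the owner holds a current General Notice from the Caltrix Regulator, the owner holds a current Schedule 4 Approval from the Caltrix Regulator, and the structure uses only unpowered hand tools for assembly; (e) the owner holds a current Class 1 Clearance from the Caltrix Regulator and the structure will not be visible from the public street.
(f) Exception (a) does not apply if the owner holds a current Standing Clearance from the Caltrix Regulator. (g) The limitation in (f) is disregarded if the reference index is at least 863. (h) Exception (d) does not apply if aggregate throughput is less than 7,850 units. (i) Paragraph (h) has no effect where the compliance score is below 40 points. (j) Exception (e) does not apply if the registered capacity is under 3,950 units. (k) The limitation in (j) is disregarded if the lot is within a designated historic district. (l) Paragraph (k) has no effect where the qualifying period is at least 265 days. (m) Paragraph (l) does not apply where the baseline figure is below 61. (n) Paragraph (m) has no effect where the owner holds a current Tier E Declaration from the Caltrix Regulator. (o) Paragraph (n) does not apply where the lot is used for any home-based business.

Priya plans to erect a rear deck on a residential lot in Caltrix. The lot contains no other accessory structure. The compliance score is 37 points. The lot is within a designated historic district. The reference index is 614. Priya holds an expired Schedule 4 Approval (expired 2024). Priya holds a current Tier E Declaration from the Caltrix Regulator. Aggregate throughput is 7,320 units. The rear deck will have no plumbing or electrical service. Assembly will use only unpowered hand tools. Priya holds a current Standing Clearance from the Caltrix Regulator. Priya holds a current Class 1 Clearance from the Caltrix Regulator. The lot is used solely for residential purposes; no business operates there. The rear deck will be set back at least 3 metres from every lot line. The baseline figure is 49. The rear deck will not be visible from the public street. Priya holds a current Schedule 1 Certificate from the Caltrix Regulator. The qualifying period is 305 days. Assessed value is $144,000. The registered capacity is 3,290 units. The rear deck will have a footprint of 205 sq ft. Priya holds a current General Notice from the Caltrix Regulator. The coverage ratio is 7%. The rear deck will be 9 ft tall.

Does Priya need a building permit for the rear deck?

Yes — Priya must obtain a building permit.

Exception (a) fails — the structure's height is 9 ft, not less than 8 ft.
Exception (b) does not apply: the coverage ratio is 7%, not under 7%.
Exception (c) requires that the structure's footprint is under 200 sq ft; but the structure's footprint is 205 sq ft, not under 200 sq ft, so (c) is unavailable.
Exception (d) requires that the owner holds a current Schedule 4 Approval from the Caltrix Regulator; but there is no Schedule 4 Approval in force, so (d) is unavailable.
Exception (e) is satisfied on its face — a current Class 1 Clearance is held; the structure will not be visible from the street. But: (j) operates — the registered capacity is 3,290 units, under the 3,950 units limit. (k) operates (the lot is in a historic district), but yields to (l): (l) operates against (k): the qualifying period is 305 days, meeting the 265 days threshold. (m) is engaged (the baseline figure is 49, below the 61 limit), but is displaced by (n): (n) operates — a current Tier E Declaration is held. (o), which would lift (n), is inapplicable — the lot is solely residential. So (e) is unavailable.
No exception applies. The general rule governs.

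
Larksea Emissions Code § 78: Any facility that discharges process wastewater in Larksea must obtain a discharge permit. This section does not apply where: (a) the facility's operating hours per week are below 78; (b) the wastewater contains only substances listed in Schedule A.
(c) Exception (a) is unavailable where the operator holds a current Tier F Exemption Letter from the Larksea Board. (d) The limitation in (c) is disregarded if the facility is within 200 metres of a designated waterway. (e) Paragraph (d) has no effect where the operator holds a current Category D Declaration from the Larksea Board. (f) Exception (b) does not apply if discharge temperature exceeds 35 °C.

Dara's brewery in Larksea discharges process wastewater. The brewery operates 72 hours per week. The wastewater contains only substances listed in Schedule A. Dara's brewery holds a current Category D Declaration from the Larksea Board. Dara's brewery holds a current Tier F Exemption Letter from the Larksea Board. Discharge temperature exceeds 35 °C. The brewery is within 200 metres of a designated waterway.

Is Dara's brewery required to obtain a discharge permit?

Yes — Dara's brewery must obtain a discharge permit.

Exception (a) is satisfied on its face — the facility's operating hours per week are 72, below the 78 limit. But applying paragraphs (c)–(e): (c) is triggered — a current Tier F Exemption Letter is held. (d) would limit (c) — the brewery is within 200 m of a designated waterway — but (e) sets (d) aside: (e) operates against (d): a current Category D Declaration is held. (a) is therefore removed.
Exception (b)'s conditions are all satisfied: the wastewater is Schedule-A-only. Turning to paragraph (f): (f) applies — discharge temperature exceeds 35 °C. Exception (b) does not apply.
None of the exceptions is available; § 78 applies in full.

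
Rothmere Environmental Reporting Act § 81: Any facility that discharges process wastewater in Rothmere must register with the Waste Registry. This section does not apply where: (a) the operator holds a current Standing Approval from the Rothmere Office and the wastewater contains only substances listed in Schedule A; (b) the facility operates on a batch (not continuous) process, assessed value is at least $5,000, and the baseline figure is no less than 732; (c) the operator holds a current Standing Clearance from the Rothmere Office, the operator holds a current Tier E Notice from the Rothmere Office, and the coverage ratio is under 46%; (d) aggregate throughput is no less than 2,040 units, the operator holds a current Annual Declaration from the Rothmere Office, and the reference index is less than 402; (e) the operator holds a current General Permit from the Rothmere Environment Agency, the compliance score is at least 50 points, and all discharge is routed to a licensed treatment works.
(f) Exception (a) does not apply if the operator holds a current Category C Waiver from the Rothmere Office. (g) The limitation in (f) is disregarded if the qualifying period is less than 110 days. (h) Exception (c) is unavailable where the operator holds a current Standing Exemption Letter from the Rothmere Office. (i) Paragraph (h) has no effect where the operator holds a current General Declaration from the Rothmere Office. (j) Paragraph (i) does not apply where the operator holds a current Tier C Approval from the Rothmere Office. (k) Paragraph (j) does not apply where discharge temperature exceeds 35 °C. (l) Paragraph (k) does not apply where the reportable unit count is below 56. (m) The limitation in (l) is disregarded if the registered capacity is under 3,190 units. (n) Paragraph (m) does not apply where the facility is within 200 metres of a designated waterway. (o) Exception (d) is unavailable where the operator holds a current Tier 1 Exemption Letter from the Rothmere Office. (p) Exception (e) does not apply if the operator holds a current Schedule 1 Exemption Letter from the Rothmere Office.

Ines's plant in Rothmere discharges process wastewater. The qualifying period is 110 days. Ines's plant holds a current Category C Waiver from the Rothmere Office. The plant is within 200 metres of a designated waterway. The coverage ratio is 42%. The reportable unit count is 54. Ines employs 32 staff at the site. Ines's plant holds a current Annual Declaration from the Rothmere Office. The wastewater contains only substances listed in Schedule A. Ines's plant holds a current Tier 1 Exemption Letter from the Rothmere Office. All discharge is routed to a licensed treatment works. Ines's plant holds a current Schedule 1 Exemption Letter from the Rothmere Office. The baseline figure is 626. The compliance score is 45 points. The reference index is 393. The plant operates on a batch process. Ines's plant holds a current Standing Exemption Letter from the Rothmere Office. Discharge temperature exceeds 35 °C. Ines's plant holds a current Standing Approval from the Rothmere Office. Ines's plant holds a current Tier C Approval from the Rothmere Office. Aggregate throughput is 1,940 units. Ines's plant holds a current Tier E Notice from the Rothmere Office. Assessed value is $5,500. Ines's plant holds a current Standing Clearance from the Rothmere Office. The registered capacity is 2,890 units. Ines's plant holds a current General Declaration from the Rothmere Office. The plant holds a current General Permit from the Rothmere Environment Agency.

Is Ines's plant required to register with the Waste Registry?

All of (a)'s requirements are met (a current Standing Approval is held; the wastewater is Schedule-A-only). However, paragraphs (f)–(g) must be considered: (f) is engaged — a current Category C Waiver is held. (g), which would lift (f), is not engaged — the qualifying period is 110 days, not less than 110 days. So (a) is unavailable.
Exception (b) fails — the baseline figure is 626, short of 732.
Exception (c)'s conditions are all satisfied: a current Standing Clearance is held; a current Tier E Notice is held; the coverage ratio is 42%, under the 46% limit. But applying paragraphs (h)–(n): (h) is triggered — a current Standing Exemption Letter is held. (i) would limit (h) — a current General Declaration is held — but (j) sets (i) aside: (j) operates against (i): a current Tier C Approval is held. (k) would limit (j) — discharge temperature exceeds 35 °C — but (l) sets (k) aside: (l) is engaged — the reportable unit count is 54, below the 56 limit. (m) applies (the registered capacity is 2,890 units, under the 3,190 units limit), but is displaced by (n): (n) applies — the plant is within 200 m of a designated waterway. (c) is therefore removed.
Exception (d) requires that aggregate throughput is no less than 2,040 units; but aggregate throughput is 1,940 units, short of 2,040 units, so (d) is unavailable.
Exception (e) requires that the compliance score is at least 50 points; but the compliance score is 45 points, short of 50 points, so (e) is unavailable.
No exception displaces § 81.

Yes — Ines's plant must register with the Waste Registry.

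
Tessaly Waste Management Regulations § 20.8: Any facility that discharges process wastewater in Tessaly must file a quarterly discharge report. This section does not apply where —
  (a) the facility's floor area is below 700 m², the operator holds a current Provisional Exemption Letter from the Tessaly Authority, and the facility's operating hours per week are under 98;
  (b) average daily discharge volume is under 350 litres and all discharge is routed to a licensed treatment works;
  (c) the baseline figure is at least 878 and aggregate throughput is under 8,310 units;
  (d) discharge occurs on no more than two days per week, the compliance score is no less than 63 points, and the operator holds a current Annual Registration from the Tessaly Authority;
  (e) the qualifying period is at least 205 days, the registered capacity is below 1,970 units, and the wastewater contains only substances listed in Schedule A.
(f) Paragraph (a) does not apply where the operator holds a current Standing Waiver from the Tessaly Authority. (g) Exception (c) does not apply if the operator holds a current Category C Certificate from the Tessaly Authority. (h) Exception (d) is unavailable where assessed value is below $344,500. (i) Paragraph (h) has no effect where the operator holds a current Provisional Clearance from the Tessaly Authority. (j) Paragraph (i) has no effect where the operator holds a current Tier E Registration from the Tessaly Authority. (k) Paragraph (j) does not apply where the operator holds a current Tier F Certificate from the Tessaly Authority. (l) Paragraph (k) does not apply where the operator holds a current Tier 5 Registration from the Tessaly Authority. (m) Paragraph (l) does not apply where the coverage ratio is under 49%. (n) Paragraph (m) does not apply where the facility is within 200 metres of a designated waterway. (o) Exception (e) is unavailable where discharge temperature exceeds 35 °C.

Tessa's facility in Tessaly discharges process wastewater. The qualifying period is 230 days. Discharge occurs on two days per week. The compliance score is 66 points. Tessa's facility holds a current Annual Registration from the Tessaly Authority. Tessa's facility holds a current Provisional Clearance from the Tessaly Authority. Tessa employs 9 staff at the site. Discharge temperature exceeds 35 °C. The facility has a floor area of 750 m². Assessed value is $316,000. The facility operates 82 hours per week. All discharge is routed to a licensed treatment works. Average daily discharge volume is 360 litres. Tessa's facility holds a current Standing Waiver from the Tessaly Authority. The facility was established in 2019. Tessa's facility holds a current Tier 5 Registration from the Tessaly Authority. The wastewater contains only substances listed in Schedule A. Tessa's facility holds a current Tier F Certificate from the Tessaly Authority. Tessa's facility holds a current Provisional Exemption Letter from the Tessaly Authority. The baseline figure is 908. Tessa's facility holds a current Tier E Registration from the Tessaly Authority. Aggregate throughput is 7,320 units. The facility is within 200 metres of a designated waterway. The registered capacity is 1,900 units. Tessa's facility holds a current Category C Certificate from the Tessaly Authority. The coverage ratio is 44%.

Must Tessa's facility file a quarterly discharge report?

Exception (a) fails — the facility's floor area is 750 m², not below 700 m².
Exception (b) fails — average daily discharge volume is 360 litres, not under 350 litres.
All of (c)'s requirements are met (the baseline figure is 908, meeting the 878 threshold; aggregate throughput is 7,320 units, under the 8,310 units limit). However, paragraph (g) must be considered: (g) is engaged — a current Category C Certificate is held. Exception (c) does not apply.
All of (d)'s requirements are met (discharge occurs on no more than two days per week; the compliance score is 66 points, meeting the 63 points threshold; a current Annual Registration is held). But: (h) applies — assessed value is $316,000, below the $344,500 limit. (i) applies (a current Provisional Clearance is held), but is displaced by (j): (j) is engaged — a current Tier E Registration is held. (k) would limit (j) — a current Tier F Certificate is held — but (l) sets (k) aside: (l) operates — a current Tier 5 Registration is held. (m) applies (the coverage ratio is 44%, under the 49% limit), but is itself disapplied by (n): (n) operates against (m): the facility is within 200 m of a designated waterway. Exception (d) does not apply.
All of (e)'s requirements are met (the qualifying period is 230 days, meeting the 205 days threshold; the registered capacity is 1,900 units, below the 1,970 units limit; the wastewater is Schedule-A-only). Turning to paragraph (o): (o) operates against (e): discharge temperature exceeds 35 °C. So (e) is unavailable.
No exception applies. The general rule governs.

Yes — Tessa's facility must file a quarterly discharge report.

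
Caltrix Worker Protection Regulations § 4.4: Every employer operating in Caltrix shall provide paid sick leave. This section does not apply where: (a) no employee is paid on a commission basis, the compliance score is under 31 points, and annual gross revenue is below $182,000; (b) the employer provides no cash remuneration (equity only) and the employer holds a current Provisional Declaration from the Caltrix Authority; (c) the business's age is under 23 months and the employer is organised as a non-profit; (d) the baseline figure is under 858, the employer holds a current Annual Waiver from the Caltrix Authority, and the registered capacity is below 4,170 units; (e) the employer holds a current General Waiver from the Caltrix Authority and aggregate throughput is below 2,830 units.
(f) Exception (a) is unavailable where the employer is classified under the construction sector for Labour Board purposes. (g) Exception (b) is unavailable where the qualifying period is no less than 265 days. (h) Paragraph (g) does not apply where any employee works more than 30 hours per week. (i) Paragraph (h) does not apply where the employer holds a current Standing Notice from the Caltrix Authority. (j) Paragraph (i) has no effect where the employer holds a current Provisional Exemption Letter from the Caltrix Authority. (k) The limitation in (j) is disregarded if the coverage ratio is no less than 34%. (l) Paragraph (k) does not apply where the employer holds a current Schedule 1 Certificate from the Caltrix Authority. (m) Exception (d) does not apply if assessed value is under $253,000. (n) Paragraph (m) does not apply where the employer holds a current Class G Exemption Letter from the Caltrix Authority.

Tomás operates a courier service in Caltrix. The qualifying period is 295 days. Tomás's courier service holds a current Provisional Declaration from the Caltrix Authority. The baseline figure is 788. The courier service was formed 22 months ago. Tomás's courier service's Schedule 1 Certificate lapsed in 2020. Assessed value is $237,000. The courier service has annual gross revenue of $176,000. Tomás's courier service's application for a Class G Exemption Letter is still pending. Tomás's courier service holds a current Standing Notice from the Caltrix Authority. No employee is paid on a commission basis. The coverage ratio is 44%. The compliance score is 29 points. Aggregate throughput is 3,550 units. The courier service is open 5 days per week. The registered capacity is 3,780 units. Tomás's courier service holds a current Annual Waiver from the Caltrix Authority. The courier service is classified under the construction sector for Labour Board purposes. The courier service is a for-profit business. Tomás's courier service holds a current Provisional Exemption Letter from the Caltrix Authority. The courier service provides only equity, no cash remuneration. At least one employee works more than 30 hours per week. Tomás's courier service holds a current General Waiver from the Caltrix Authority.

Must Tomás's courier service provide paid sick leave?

Yes — Tomás's courier service must provide paid sick leave.

Exception (a) is satisfied on its face — no employee is paid on commission; the compliance score is 29 points, under the 31 points limit; annual gross revenue is $176,000, below the $182,000 limit. But: (f) operates against (a): the courier service is classified under the construction sector. Exception (a) does not apply.
Exception (b) is satisfied on its face — remuneration is equity-only; a current Provisional Declaration is held. But applying paragraphs (g)–(l): (g) operates against (b): the qualifying period is 295 days, meeting the 265 days threshold. (h) is triggered (at least one employee exceeds 30 hours/week), but is set aside by (i): (i) operates against (h): a current Standing Notice is held. (j) is triggered (a current Provisional Exemption Letter is held), but is displaced by (k): (k) is triggered — the coverage ratio is 44%, meeting the 34% threshold. (l) is not triggered (there is no Schedule 1 Certificate in force), so (k) stands. Exception (b) does not apply.
Exception (c) does not apply: the employer is for-profit.
Exception (d)'s conditions are all satisfied: the baseline figure is 788, under the 858 limit; a current Annual Waiver is held; the registered capacity is 3,780 units, below the 4,170 units limit. Turning to paragraphs (m)–(n): (m) operates against (d): assessed value is $237,000, under the $253,000 limit. (n) is not engaged (no current Class G Exemption Letter is held), so (m) stands. Exception (d) does not apply.
Exception (e) does not apply: aggregate throughput is 3,550 units, not below 2,830 units.
Every exception is unavailable, so the rule governs.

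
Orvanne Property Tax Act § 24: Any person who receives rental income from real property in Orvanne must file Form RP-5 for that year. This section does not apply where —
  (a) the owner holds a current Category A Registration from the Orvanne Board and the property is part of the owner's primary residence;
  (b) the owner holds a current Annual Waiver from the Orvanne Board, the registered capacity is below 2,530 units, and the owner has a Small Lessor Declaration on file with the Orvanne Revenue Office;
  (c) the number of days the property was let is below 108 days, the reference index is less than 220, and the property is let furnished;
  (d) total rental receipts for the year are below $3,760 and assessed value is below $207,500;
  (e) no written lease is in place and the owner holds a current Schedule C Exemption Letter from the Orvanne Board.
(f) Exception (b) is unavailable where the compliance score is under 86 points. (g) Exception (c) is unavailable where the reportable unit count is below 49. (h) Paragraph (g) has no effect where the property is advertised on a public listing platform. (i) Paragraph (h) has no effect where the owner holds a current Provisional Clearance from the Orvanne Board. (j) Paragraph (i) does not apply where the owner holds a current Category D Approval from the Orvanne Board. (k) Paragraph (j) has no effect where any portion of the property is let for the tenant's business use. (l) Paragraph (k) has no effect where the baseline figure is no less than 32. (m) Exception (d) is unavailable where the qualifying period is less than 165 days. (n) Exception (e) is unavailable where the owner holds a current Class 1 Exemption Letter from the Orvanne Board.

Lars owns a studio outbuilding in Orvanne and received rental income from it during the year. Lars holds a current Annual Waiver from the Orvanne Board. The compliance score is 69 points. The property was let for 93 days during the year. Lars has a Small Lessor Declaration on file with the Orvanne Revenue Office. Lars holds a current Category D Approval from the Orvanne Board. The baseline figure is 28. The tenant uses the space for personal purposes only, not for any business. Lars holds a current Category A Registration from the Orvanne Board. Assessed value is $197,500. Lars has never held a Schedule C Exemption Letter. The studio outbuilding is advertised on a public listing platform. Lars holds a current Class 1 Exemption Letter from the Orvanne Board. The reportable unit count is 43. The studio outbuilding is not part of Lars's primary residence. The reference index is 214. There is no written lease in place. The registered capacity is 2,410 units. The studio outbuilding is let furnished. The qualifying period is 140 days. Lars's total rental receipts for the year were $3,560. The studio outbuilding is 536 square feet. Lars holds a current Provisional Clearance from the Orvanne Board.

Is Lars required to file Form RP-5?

Exception (a) requires that the property is part of the owner's primary residence; but the studio outbuilding is not part of the primary residence, so (a) is unavailable.
All of (b)'s requirements are met (a current Annual Waiver is held; the registered capacity is 2,410 units, below the 2,530 units limit; a Small Lessor Declaration is on file). However, paragraph (f) must be considered: (f) applies — the compliance score is 69 points, under the 86 points limit. Exception (b) does not apply.
Exception (c): the number of days the property was let is 93 days, below the 108 days limit; the reference index is 214, less than the 220 limit; the property is let furnished — every condition holds. Under paragraphs (g)–(l): (g) is triggered (the reportable unit count is 43, below the 49 limit), but yields to (h): (h) is engaged — the property is publicly advertised. (i) is triggered (a current Provisional Clearance is held), but is itself disapplied by (j): (j) applies — a current Category D Approval is held. (k), which would lift (j), does not operate here — the space is used for personal purposes only. (c) remains available.
Exception (d) is satisfied on its face — total rental receipts for the year are $3,560, below the $3,760 limit; assessed value is $197,500, below the $207,500 limit. Turning to paragraph (m): (m) operates against (d): the qualifying period is 140 days, less than the 165 days limit. (d) is therefore removed.
Exception (e) fails — no current Schedule C Exemption Letter is held.

No — exception (c) applies; Lars is not required to file Form RP-5.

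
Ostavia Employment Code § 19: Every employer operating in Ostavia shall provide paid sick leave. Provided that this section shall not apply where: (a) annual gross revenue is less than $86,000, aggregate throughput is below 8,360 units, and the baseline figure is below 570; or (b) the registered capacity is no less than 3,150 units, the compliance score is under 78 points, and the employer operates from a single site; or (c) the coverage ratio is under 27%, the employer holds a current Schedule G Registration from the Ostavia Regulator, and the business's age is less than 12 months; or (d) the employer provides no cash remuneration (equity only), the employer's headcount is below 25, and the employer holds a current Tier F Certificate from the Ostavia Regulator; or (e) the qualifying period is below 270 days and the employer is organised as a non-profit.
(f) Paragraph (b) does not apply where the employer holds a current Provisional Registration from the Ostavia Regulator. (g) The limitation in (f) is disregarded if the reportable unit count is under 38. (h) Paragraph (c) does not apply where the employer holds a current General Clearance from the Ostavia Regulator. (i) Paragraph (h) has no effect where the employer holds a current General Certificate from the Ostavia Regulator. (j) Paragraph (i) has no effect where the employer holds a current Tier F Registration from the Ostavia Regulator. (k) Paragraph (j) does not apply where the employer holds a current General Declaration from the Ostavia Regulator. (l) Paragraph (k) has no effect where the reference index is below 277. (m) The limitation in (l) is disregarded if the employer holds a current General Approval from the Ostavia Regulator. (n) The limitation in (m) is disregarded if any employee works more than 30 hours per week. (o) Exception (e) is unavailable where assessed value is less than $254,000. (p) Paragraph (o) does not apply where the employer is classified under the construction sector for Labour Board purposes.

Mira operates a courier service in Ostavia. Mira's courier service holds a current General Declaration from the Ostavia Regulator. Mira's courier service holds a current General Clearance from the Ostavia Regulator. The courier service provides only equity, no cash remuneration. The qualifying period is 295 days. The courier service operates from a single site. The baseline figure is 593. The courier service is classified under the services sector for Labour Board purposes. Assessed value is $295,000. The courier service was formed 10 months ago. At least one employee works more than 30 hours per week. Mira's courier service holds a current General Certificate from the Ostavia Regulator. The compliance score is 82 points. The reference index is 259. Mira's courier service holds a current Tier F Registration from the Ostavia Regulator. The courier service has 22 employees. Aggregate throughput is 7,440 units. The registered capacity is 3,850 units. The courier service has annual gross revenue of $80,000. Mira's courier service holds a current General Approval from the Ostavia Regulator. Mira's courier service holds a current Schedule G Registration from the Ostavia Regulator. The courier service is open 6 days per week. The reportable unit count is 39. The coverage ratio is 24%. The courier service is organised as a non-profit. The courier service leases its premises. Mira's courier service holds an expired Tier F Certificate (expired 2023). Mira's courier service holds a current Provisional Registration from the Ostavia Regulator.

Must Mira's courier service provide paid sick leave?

Yes — Mira's courier service must provide paid sick leave.

Exception (a) does not apply: the baseline figure is 593, not below 570.
Exception (b) does not apply: the compliance score is 82 points, not under 78 points.
Exception (c): the coverage ratio is 24%, under the 27% limit; a current Schedule G Registration is held; the business's age is 10 months, less than the 12 months limit — every condition holds. But: (h) operates against (c): a current General Clearance is held. (i) applies (a current General Certificate is held), but yields to (j): (j) operates against (i): a current Tier F Registration is held. (k) would limit (j) — a current General Declaration is held — but (l) sets (k) aside: (l) is triggered — the reference index is 259, below the 277 limit. (m) would limit (l) — a current General Approval is held — but (n) sets (m) aside: (n) is engaged — at least one employee exceeds 30 hours/week. Exception (c) does not apply.
Exception (d) requires that the employer holds a current Tier F Certificate from the Ostavia Regulator; but no current Tier F Certificate is held, so (d) is unavailable.
Exception (e) requires that the qualifying period is below 270 days; but the qualifying period is 295 days, not below 270 days, so (e) is unavailable.
No exception is made out. Mira's courier service falls within the general rule.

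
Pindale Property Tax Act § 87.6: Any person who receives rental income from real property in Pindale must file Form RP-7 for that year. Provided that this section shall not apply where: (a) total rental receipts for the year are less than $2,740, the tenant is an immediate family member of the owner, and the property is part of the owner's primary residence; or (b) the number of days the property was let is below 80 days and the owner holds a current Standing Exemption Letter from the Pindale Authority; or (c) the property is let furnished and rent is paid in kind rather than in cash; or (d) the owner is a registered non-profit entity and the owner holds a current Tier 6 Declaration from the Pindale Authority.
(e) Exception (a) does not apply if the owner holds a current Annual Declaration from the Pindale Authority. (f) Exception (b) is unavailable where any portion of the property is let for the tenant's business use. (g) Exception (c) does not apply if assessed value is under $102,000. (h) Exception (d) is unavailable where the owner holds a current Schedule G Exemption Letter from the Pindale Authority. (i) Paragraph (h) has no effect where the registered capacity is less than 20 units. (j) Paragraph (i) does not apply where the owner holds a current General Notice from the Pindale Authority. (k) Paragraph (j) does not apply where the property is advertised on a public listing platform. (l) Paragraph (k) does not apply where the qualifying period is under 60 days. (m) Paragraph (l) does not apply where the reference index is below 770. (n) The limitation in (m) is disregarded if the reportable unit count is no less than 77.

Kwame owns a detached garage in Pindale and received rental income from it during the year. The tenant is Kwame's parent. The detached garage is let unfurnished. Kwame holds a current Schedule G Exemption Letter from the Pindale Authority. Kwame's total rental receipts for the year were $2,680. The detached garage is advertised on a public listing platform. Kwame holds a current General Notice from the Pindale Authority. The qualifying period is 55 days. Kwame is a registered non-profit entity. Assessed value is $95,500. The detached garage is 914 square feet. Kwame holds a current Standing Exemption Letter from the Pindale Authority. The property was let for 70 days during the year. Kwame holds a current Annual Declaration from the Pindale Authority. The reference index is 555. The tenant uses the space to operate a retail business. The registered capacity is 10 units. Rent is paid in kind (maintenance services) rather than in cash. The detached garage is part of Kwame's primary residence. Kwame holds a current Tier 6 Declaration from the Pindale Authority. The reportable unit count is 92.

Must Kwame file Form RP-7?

Yes — Kwame must file Form RP-7.

Exception (a)'s conditions are all satisfied: total rental receipts for the year are $2,680, less than the $2,740 limit; the tenant is an immediate family member; the detached garage is part of the primary residence. However, paragraph (e) must be considered: (e) is triggered — a current Annual Declaration is held. (a) is therefore removed.
Exception (b) is satisfied on its face — the number of days the property was let is 70 days, below the 80 days limit; a current Standing Exemption Letter is held. But: (f) operates against (b): the space is let for business use. So (b) is unavailable.
Exception (c) fails — the property is let unfurnished.
Exception (d) is satisfied on its face — Kwame is a registered non-profit; a current Tier 6 Declaration is held. But applying paragraphs (h)–(n): (h) operates — a current Schedule G Exemption Letter is held. (i) would limit (h) — the registered capacity is 10 units, less than the 20 units limit — but (j) sets (i) aside: (j) operates against (i): a current General Notice is held. (k) would limit (j) — the property is publicly advertised — but (l) sets (k) aside: (l) operates against (k): the qualifying period is 55 days, under the 60 days limit. (m) is engaged (the reference index is 555, below the 770 limit), but is overridden by (n): (n) is triggered — the reportable unit count is 92, meeting the 77 threshold. (d) is therefore removed.
No exception applies. The general rule governs.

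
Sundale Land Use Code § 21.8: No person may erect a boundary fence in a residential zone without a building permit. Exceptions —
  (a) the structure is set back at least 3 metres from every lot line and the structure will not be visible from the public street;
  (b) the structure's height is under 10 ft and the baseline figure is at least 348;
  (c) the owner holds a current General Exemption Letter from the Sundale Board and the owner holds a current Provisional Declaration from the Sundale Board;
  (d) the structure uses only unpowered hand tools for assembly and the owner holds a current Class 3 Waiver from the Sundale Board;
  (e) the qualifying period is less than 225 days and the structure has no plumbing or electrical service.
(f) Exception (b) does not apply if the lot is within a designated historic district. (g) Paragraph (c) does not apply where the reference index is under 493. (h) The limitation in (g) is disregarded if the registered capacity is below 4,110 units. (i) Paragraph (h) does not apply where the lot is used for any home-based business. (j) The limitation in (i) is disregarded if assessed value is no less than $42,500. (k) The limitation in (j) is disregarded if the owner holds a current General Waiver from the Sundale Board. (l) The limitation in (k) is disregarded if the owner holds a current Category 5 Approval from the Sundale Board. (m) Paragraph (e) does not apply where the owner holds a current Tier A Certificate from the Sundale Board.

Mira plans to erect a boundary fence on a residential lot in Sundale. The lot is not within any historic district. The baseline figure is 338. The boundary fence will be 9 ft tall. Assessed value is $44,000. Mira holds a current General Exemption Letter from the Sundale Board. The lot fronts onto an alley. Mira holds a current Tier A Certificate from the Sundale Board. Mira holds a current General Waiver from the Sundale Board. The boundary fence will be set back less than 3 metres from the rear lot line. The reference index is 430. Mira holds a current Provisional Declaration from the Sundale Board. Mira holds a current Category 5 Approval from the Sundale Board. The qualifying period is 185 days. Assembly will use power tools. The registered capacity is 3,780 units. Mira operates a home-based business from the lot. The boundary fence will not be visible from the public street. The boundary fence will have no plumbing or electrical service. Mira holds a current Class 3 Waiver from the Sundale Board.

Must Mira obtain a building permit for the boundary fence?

No — exception (c) applies; Mira does not need a building permit.

Exception (a) does not apply: the rear setback is under 3 m.
Exception (b) does not apply: the baseline figure is 338, short of 348.
Exception (c)'s conditions are all satisfied: a current General Exemption Letter is held; a current Provisional Declaration is held. Applying paragraphs (g)–(l): (g) would limit (c) — the reference index is 430, under the 493 limit — but (h) sets (g) aside: (h) operates against (g): the registered capacity is 3,780 units, below the 4,110 units limit. (i) would limit (h) — a home-based business operates on the lot — but (j) sets (i) aside: (j) is triggered — assessed value is $44,000, meeting the $42,500 threshold. (k) is triggered (a current General Waiver is held), but is displaced by (l): (l) operates against (k): a current Category 5 Approval is held. Exception (c) stands.
Exception (d) requires that the structure uses only unpowered hand tools for assembly; but assembly uses power tools, so (d) is unavailable.
Exception (e) is satisfied on its face — the qualifying period is 185 days, less than the 225 days limit; there is no plumbing or electrical service. But: (m) is engaged — a current Tier A Certificate is held. (e) is therefore removed.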